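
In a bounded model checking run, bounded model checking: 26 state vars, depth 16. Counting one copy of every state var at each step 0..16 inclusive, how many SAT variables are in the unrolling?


BMC unrolls to depth k, creating one copy of each state var for steps 0..k.
Step count = 16 + 1 = 17 (steps 0 through 16)
Vars per step = 26
Total = 26 * 17 = 442

442


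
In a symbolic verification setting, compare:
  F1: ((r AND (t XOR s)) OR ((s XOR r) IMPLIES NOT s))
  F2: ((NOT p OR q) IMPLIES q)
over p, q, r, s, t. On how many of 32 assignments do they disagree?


F1 = ((r AND (t XOR s)) OR ((s XOR r) IMPLIES NOT s))
F2 = ((NOT p OR q) IMPLIES q)
Evaluate both on each of 32 rows (bits = p,q,r,s,t):
  row 0 [00000]: F1=1 F2=0 (differ) -> 1
  row 1 [00001]: F1=1 F2=0 (differ) -> 1
  row 2 [00010]: F1=0 F2=0 -> 0
  row 3 [00011]: F1=0 F2=0 -> 0
  row 4 [00100]: F1=1 F2=0 (differ) -> 1
  row 5 [00101]: F1=1 F2=0 (differ) -> 1
  row 6 [00110]: F1=1 F2=0 (differ) -> 1
  row 7 [00111]: F1=1 F2=0 (differ) -> 1
  row 8 [01000]: F1=1 F2=1 -> 0
  row 9 [01001]: F1=1 F2=1 -> 0
  row 10 [01010]: F1=0 F2=1 (differ) -> 1
  row 11 [01011]: F1=0 F2=1 (differ) -> 1
  row 12 [01100]: F1=1 F2=1 -> 0
  row 13 [01101]: F1=1 F2=1 -> 0
  row 14 [01110]: F1=1 F2=1 -> 0
  row 15 [01111]: F1=1 F2=1 -> 0
  row 16 [10000]: F1=1 F2=1 -> 0
  row 17 [10001]: F1=1 F2=1 -> 0
  row 18 [10010]: F1=0 F2=1 (differ) -> 1
  row 19 [10011]: F1=0 F2=1 (differ) -> 1
  row 20 [10100]: F1=1 F2=1 -> 0
  row 21 [10101]: F1=1 F2=1 -> 0
  row 22 [10110]: F1=1 F2=1 -> 0
  row 23 [10111]: F1=1 F2=1 -> 0
  row 24 [11000]: F1=1 F2=1 -> 0
  row 25 [11001]: F1=1 F2=1 -> 0
  row 26 [11010]: F1=0 F2=1 (differ) -> 1
  row 27 [11011]: F1=0 F2=1 (differ) -> 1
  row 28 [11100]: F1=1 F2=1 -> 0
  row 29 [11101]: F1=1 F2=1 -> 0
  row 30 [11110]: F1=1 F2=1 -> 0
  row 31 [11111]: F1=1 F2=1 -> 0
Full result column, 8 rows per line (p,q fixed per line; r,s,t runs 000..111 left to right):
  rows 0-7 [p,q=00]: 11001111  (ones: 6)
  rows 8-15 [p,q=01]: 00110000  (ones: 2)
  rows 16-23 [p,q=10]: 00110000  (ones: 2)
  rows 24-31 [p,q=11]: 00110000  (ones: 2)
Disagreements = 6+2+2+2 = 12

12


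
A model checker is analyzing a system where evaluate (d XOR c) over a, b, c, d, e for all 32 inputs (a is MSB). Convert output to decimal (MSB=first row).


Formula: (d XOR c) over a, b, c, d, e (32 rows)
Evaluate each row (bits = a,b,c,d,e, MSB first):
  row 0 [00000]: (0 XOR 0) -> 0
  row 1 [00001]: (0 XOR 0) -> 0
  row 2 [00010]: (1 XOR 0) -> 1
  row 3 [00011]: (1 XOR 0) -> 1
  row 4 [00100]: (0 XOR 1) -> 1
  row 5 [00101]: (0 XOR 1) -> 1
  row 6 [00110]: (1 XOR 1) -> 0
  row 7 [00111]: (1 XOR 1) -> 0
  row 8 [01000]: (0 XOR 0) -> 0
  row 9 [01001]: (0 XOR 0) -> 0
  row 10 [01010]: (1 XOR 0) -> 1
  row 11 [01011]: (1 XOR 0) -> 1
  row 12 [01100]: (0 XOR 1) -> 1
  row 13 [01101]: (0 XOR 1) -> 1
  row 14 [01110]: (1 XOR 1) -> 0
  row 15 [01111]: (1 XOR 1) -> 0
  row 16 [10000]: (0 XOR 0) -> 0
  row 17 [10001]: (0 XOR 0) -> 0
  row 18 [10010]: (1 XOR 0) -> 1
  row 19 [10011]: (1 XOR 0) -> 1
  row 20 [10100]: (0 XOR 1) -> 1
  row 21 [10101]: (0 XOR 1) -> 1
  row 22 [10110]: (1 XOR 1) -> 0
  row 23 [10111]: (1 XOR 1) -> 0
  row 24 [11000]: (0 XOR 0) -> 0
  row 25 [11001]: (0 XOR 0) -> 0
  row 26 [11010]: (1 XOR 0) -> 1
  row 27 [11011]: (1 XOR 0) -> 1
  row 28 [11100]: (0 XOR 1) -> 1
  row 29 [11101]: (0 XOR 1) -> 1
  row 30 [11110]: (1 XOR 1) -> 0
  row 31 [11111]: (1 XOR 1) -> 0
Full result column, 4 rows per line (a,b,c fixed per line; d,e runs 00..11 left to right):
  rows 0-3 [a,b,c=000]: 0011  = hex 3
  rows 4-7 [a,b,c=001]: 1100  = hex C
  rows 8-11 [a,b,c=010]: 0011  = hex 3
  rows 12-15 [a,b,c=011]: 1100  = hex C
  rows 16-19 [a,b,c=100]: 0011  = hex 3
  rows 20-23 [a,b,c=101]: 1100  = hex C
  rows 24-27 [a,b,c=110]: 0011  = hex 3
  rows 28-31 [a,b,c=111]: 1100  = hex C
Output column (row 0 .. row 31) = 00111100001111000011110000111100
Output column grouped in 4s = 0011 1100 0011 1100 0011 1100 0011 1100 = 0x3C3C3C3C
Convert to decimal digit by digit (value = value*16 + digit):
  3 -> 3
  3*16 + 12 (C) = 60
  60*16 + 3 = 963
  963*16 + 12 (C) = 15420
  15420*16 + 3 = 246723
  246723*16 + 12 (C) = 3947580
  3947580*16 + 3 = 63161283
  63161283*16 + 12 (C) = 1010580540
Decimal = 1010580540

1010580540


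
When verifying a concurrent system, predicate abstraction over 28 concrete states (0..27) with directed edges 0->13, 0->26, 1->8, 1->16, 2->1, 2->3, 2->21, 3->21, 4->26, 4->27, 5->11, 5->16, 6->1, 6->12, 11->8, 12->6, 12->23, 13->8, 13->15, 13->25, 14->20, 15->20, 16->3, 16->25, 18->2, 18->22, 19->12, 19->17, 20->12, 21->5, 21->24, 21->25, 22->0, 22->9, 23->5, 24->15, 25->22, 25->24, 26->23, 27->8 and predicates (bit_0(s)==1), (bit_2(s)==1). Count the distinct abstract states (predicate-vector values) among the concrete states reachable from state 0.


BFS from 0:
Concrete reachable: {0, 1, 3, 5, 6, 8, 9, 11, 12, 13, 15, 16, 20, 21, 22, 23, 24, 25, 26}
Abstract via predicates (bit_0(s)==1), (bit_2(s)==1):
  (0,0) <- {0, 8, 16, 24, 26}
  (0,1) <- {6, 12, 20, 22}
  (1,0) <- {1, 3, 9, 11, 25}
  (1,1) <- {5, 13, 15, 21, 23}
Distinct abstract states = 4

4


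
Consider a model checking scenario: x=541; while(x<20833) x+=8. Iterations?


Step 1: x goes from 541 toward 20833 by 8; the body runs while x<20833, so iterations = ceil((bound-start)/step)
Step 2: Distance=20292
Step 3: ceil(20292/8)=2537

2537


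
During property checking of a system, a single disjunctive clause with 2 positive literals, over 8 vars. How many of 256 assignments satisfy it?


Step 1: Total=2^8=256
Step 2: Unsat when all 2 false: 2^6=64
Step 3: Sat=256-64=192

192


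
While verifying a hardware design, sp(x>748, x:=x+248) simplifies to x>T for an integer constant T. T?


Formula: sp(P, x:=E) = exists old_x. (x = E[old_x/x]) AND P[old_x/x] (old_x is the value of x before the assignment; eliminate old_x by solving x = E[old_x/x] for old_x)
Step 1: Precondition P: x>748, i.e. old_x > 748
Step 2: Assignment gives x = old_x + 248, so old_x = x - 248
Step 3: Substitute into P: x - 248 > 748
Step 4: Simplify: x > 748+248 = 996

996


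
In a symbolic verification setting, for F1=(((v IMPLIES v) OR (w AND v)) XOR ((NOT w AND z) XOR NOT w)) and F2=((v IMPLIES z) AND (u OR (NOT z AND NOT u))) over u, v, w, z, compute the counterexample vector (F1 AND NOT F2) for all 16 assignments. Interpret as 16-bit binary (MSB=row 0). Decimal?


F1 = (((v IMPLIES v) OR (w AND v)) XOR ((NOT w AND z) XOR NOT w))
F2 = ((v IMPLIES z) AND (u OR (NOT z AND NOT u)))
Counterexample to F1=>F2 is where F1=1 and F2=0.
Evaluate each row (bits = u,v,w,z, MSB first):
  row 0 [0000]: F1=0 F2=1 -> F1&~F2 -> 0
  row 1 [0001]: F1=1 F2=0 -> F1&~F2 -> 1
  row 2 [0010]: F1=1 F2=1 -> F1&~F2 -> 0
  row 3 [0011]: F1=1 F2=0 -> F1&~F2 -> 1
  row 4 [0100]: F1=0 F2=0 -> F1&~F2 -> 0
  row 5 [0101]: F1=1 F2=0 -> F1&~F2 -> 1
  row 6 [0110]: F1=1 F2=0 -> F1&~F2 -> 1
  row 7 [0111]: F1=1 F2=0 -> F1&~F2 -> 1
  row 8 [1000]: F1=0 F2=1 -> F1&~F2 -> 0
  row 9 [1001]: F1=1 F2=1 -> F1&~F2 -> 0
  row 10 [1010]: F1=1 F2=1 -> F1&~F2 -> 0
  row 11 [1011]: F1=1 F2=1 -> F1&~F2 -> 0
  row 12 [1100]: F1=0 F2=0 -> F1&~F2 -> 0
  row 13 [1101]: F1=1 F2=1 -> F1&~F2 -> 0
  row 14 [1110]: F1=1 F2=0 -> F1&~F2 -> 1
  row 15 [1111]: F1=1 F2=1 -> F1&~F2 -> 0
Full result column, 4 rows per line (u,v fixed per line; w,z runs 00..11 left to right):
  rows 0-3 [u,v=00]: 0101  = hex 5
  rows 4-7 [u,v=01]: 0111  = hex 7
  rows 8-11 [u,v=10]: 0000  = hex 0
  rows 12-15 [u,v=11]: 0010  = hex 2
Counterexample vector (row 0 .. row 15) = 0101011100000010
Output column grouped in 4s = 0101 0111 0000 0010 = 0x5702
Convert to decimal digit by digit (value = value*16 + digit):
  5 -> 5
  5*16 + 7 = 87
  87*16 + 0 = 1392
  1392*16 + 2 = 22274
Decimal = 22274

22274


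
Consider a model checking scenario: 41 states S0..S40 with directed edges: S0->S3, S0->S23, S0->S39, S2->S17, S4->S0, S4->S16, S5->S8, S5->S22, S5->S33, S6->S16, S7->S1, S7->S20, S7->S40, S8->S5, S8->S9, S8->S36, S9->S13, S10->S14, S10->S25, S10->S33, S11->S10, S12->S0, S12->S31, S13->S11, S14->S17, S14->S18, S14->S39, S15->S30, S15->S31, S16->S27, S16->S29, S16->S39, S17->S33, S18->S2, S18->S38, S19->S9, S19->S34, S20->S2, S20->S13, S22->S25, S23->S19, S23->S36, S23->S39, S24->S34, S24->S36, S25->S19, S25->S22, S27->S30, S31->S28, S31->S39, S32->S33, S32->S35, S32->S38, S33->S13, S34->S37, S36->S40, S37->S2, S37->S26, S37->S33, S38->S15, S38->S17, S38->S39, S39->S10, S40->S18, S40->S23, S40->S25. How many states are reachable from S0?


BFS from S0:
  layer 0: {S0}
  layer 1: {S3, S23, S39}
  layer 2: {S10, S19, S36}
  layer 3: {S9, S14, S25, S33, S34, S40}
  layer 4: {S13, S17, S18, S22, S37}
  layer 5: {S2, S11, S26, S38}
  layer 6: {S15}
  layer 7: {S30, S31}
  layer 8: {S28}
Reachable set: {S0, S2, S3, S9, S10, S11, S13, S14, S15, S17, S18, S19, S22, S23, S25, S26, S28, S30, S31, S33, S34, S36, S37, S38, S39, S40}
Count = 26

26


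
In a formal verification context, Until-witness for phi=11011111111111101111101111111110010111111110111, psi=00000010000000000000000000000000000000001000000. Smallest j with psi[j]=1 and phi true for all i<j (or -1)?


(phi U psi) at 0: need smallest j with psi[j]=1 and phi[i]=1 for all i in [0,j).
Scan from step 0:
  step 0: phi=1, psi=0 -> continue
  step 1: phi=1, psi=0 -> continue
  step 2: phi=0 -> phi-prefix broken from here
  step 6: psi=1 but phi already failed -> not a witness
  step 40: psi=1 but phi already failed -> not a witness
  end of trace: no witness -> -1
Witness step = -1

-1


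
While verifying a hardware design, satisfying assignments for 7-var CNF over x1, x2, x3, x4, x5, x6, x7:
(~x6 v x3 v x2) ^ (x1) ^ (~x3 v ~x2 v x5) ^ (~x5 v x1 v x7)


CNF with 4 clauses over 7 vars (128 assignments).
An assignment satisfies CNF iff every clause has >=1 true literal.
Check each row (bits = x1,x2,x3,x4,x5,x6,x7; clause T/F shown):
  row 0 [0000000]: clauses=TFTT -> 0
  row 1 [0000001]: clauses=TFTT -> 0
  row 2 [0000010]: clauses=FFTT -> 0
  row 3 [0000011]: clauses=FFTT -> 0
  row 4 [0000100]: clauses=TFTF -> 0
  (every remaining row is evaluated the same way; all 128 results are listed next)
Full result column, 8 rows per line (x1,x2,x3,x4 fixed per line; x5,x6,x7 runs 000..111 left to right):
  rows 0-7 [x1,x2,x3,x4=0000]: 00000000  (ones: 0)
  rows 8-15 [x1,x2,x3,x4=0001]: 00000000  (ones: 0)
  rows 16-23 [x1,x2,x3,x4=0010]: 00000000  (ones: 0)
  rows 24-31 [x1,x2,x3,x4=0011]: 00000000  (ones: 0)
  rows 32-39 [x1,x2,x3,x4=0100]: 00000000  (ones: 0)
  rows 40-47 [x1,x2,x3,x4=0101]: 00000000  (ones: 0)
  rows 48-55 [x1,x2,x3,x4=0110]: 00000000  (ones: 0)
  rows 56-63 [x1,x2,x3,x4=0111]: 00000000  (ones: 0)
  rows 64-71 [x1,x2,x3,x4=1000]: 11001100  (ones: 4)
  rows 72-79 [x1,x2,x3,x4=1001]: 11001100  (ones: 4)
  rows 80-87 [x1,x2,x3,x4=1010]: 11111111  (ones: 8)
  rows 88-95 [x1,x2,x3,x4=1011]: 11111111  (ones: 8)
  rows 96-103 [x1,x2,x3,x4=1100]: 11111111  (ones: 8)
  rows 104-111 [x1,x2,x3,x4=1101]: 11111111  (ones: 8)
  rows 112-119 [x1,x2,x3,x4=1110]: 00001111  (ones: 4)
  rows 120-127 [x1,x2,x3,x4=1111]: 00001111  (ones: 4)
Satisfying assignments = 0+0+0+0+0+0+0+0+4+4+8+8+8+8+4+4 = 48

48


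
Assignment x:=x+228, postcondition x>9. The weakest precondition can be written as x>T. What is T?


Formula: wp(x:=E, P) = P[E/x] (substitute E for x in postcondition)
Step 1: Postcondition: x>9
Step 2: Substitute x+228 for x: x+228>9
Step 3: Solve for x: x > 9-228 = -219

-219


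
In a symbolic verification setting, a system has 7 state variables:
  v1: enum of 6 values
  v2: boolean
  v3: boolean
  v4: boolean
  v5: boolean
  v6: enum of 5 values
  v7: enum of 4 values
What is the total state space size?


State space = product of domain sizes of all variables.
Domain sizes:
  v1 (enum of 6 values): 6
  v2 (boolean): 2
  v3 (boolean): 2
  v4 (boolean): 2
  v5 (boolean): 2
  v6 (enum of 5 values): 5
  v7 (enum of 4 values): 4
Product = 6 * 2 * 2 * 2 * 2 * 5 * 4 = 1920

1920


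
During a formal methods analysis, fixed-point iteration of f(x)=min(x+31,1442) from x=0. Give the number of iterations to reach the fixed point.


Step 1: x=0, cap=1442, increment=31
Step 2: x grows by 31 each step until capped at 1442; fixed point is x=1442
Step 3: iterations = ceil(1442/31) = 47

47


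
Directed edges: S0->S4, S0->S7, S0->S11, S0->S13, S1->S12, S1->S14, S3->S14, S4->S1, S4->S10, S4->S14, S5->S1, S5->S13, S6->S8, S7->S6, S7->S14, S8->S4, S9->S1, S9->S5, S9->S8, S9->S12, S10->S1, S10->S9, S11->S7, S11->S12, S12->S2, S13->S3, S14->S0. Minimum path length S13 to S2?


BFS layer-by-layer from S13:
  dist 0: {S13}
  dist 1: {S3}
  dist 2: {S14}
  dist 3: {S0}
  dist 4: {S4, S7, S11}
  dist 5: {S1, S6, S10, S12}
  dist 6: {S2, S8, S9}
  -> S2 reached at distance 6
Shortest path length = 6

6


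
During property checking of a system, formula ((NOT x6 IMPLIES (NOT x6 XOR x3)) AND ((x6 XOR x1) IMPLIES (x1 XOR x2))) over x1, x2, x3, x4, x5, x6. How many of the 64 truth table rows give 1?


Formula: ((NOT x6 IMPLIES (NOT x6 XOR x3)) AND ((x6 XOR x1) IMPLIES (x1 XOR x2))) over 6 vars (64 rows)
Evaluate each row (x1, x2, x3, x4, x5, x6 as bits, MSB first):
  row 0 [000000]: ((NOT 0 IMPLIES (NOT 0 XOR 0)) AND ((0 XOR 0) IMPLIES (0 XOR 0))) -> 1
  row 1 [000001]: ((NOT 1 IMPLIES (NOT 1 XOR 0)) AND ((1 XOR 0) IMPLIES (0 XOR 0))) -> 0
  row 2 [000010]: ((NOT 0 IMPLIES (NOT 0 XOR 0)) AND ((0 XOR 0) IMPLIES (0 XOR 0))) -> 1
  row 3 [000011]: ((NOT 1 IMPLIES (NOT 1 XOR 0)) AND ((1 XOR 0) IMPLIES (0 XOR 0))) -> 0
  row 4 [000100]: ((NOT 0 IMPLIES (NOT 0 XOR 0)) AND ((0 XOR 0) IMPLIES (0 XOR 0))) -> 1
  (every remaining row is evaluated the same way; all 64 results are listed next)
Full result column, 8 rows per line (x1,x2,x3 fixed per line; x4,x5,x6 runs 000..111 left to right):
  rows 0-7 [x1,x2,x3=000]: 10101010  (ones: 4)
  rows 8-15 [x1,x2,x3=001]: 00000000  (ones: 0)
  rows 16-23 [x1,x2,x3=010]: 11111111  (ones: 8)
  rows 24-31 [x1,x2,x3=011]: 01010101  (ones: 4)
  rows 32-39 [x1,x2,x3=100]: 11111111  (ones: 8)
  rows 40-47 [x1,x2,x3=101]: 01010101  (ones: 4)
  rows 48-55 [x1,x2,x3=110]: 01010101  (ones: 4)
  rows 56-63 [x1,x2,x3=111]: 01010101  (ones: 4)
Count of 1-rows = 4+0+8+4+8+4+4+4 = 36

36


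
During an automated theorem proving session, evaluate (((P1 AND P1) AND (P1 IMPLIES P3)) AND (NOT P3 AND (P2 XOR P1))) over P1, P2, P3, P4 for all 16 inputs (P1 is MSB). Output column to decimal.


Formula: (((P1 AND P1) AND (P1 IMPLIES P3)) AND (NOT P3 AND (P2 XOR P1))) over P1, P2, P3, P4 (16 rows)
Evaluate each row (bits = P1,P2,P3,P4, MSB first):
  row 0 [0000]: (((0 AND 0) AND (0 IMPLIES 0)) AND (NOT 0 AND (0 XOR 0))) -> 0
  row 1 [0001]: (((0 AND 0) AND (0 IMPLIES 0)) AND (NOT 0 AND (0 XOR 0))) -> 0
  row 2 [0010]: (((0 AND 0) AND (0 IMPLIES 1)) AND (NOT 1 AND (0 XOR 0))) -> 0
  row 3 [0011]: (((0 AND 0) AND (0 IMPLIES 1)) AND (NOT 1 AND (0 XOR 0))) -> 0
  row 4 [0100]: (((0 AND 0) AND (0 IMPLIES 0)) AND (NOT 0 AND (1 XOR 0))) -> 0
  row 5 [0101]: (((0 AND 0) AND (0 IMPLIES 0)) AND (NOT 0 AND (1 XOR 0))) -> 0
  row 6 [0110]: (((0 AND 0) AND (0 IMPLIES 1)) AND (NOT 1 AND (1 XOR 0))) -> 0
  row 7 [0111]: (((0 AND 0) AND (0 IMPLIES 1)) AND (NOT 1 AND (1 XOR 0))) -> 0
  row 8 [1000]: (((1 AND 1) AND (1 IMPLIES 0)) AND (NOT 0 AND (0 XOR 1))) -> 0
  row 9 [1001]: (((1 AND 1) AND (1 IMPLIES 0)) AND (NOT 0 AND (0 XOR 1))) -> 0
  row 10 [1010]: (((1 AND 1) AND (1 IMPLIES 1)) AND (NOT 1 AND (0 XOR 1))) -> 0
  row 11 [1011]: (((1 AND 1) AND (1 IMPLIES 1)) AND (NOT 1 AND (0 XOR 1))) -> 0
  row 12 [1100]: (((1 AND 1) AND (1 IMPLIES 0)) AND (NOT 0 AND (1 XOR 1))) -> 0
  row 13 [1101]: (((1 AND 1) AND (1 IMPLIES 0)) AND (NOT 0 AND (1 XOR 1))) -> 0
  row 14 [1110]: (((1 AND 1) AND (1 IMPLIES 1)) AND (NOT 1 AND (1 XOR 1))) -> 0
  row 15 [1111]: (((1 AND 1) AND (1 IMPLIES 1)) AND (NOT 1 AND (1 XOR 1))) -> 0
Full result column, 4 rows per line (P1,P2 fixed per line; P3,P4 runs 00..11 left to right):
  rows 0-3 [P1,P2=00]: 0000  = hex 0
  rows 4-7 [P1,P2=01]: 0000  = hex 0
  rows 8-11 [P1,P2=10]: 0000  = hex 0
  rows 12-15 [P1,P2=11]: 0000  = hex 0
Output column (row 0 .. row 15) = 0000000000000000
Output column grouped in 4s = 0000 0000 0000 0000 = 0x0000
Convert to decimal digit by digit (value = value*16 + digit):
  0 -> 0
  0*16 + 0 = 0
  0*16 + 0 = 0
  0*16 + 0 = 0
Decimal = 0

0


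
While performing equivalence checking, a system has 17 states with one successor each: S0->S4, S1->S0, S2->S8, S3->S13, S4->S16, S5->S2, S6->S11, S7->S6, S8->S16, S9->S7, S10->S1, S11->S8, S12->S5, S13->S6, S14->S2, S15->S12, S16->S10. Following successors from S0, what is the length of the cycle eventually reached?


Trace from S0 until a state repeats:
  S0 -> S4 -> S16 -> S10 -> S1 -> S0
S0 first seen at step 0, revisited at step 5.
Cycle length = 5 - 0 = 5

5


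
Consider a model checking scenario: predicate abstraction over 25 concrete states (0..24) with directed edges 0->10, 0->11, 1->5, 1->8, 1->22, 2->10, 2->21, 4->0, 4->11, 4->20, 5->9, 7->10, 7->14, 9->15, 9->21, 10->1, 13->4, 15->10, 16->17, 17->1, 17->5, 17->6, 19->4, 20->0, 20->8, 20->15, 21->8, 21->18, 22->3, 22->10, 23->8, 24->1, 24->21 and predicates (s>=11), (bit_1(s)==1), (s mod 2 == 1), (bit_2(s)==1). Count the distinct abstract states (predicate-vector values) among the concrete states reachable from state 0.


BFS from 0:
Concrete reachable: {0, 1, 3, 5, 8, 9, 10, 11, 15, 18, 21, 22}
Abstract via predicates (s>=11), (bit_1(s)==1), (s mod 2 == 1), (bit_2(s)==1):
  (0,0,0,0) <- {0, 8}
  (0,0,1,0) <- {1, 9}
  (0,0,1,1) <- {5}
  (0,1,0,0) <- {10}
  (0,1,1,0) <- {3}
  (1,0,1,1) <- {21}
  (1,1,0,0) <- {18}
  (1,1,0,1) <- {22}
  (1,1,1,0) <- {11}
  (1,1,1,1) <- {15}
Distinct abstract states = 10

10


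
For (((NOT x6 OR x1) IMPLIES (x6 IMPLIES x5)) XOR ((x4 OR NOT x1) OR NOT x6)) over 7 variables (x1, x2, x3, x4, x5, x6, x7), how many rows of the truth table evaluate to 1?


Formula: (((NOT x6 OR x1) IMPLIES (x6 IMPLIES x5)) XOR ((x4 OR NOT x1) OR NOT x6)) over 7 vars (128 rows)
Evaluate each row (x1, x2, x3, x4, x5, x6, x7 as bits, MSB first):
  row 0 [0000000]: (((NOT 0 OR 0) IMPLIES (0 IMPLIES 0)) XOR ((0 OR NOT 0) OR NOT 0)) -> 0
  row 1 [0000001]: (((NOT 0 OR 0) IMPLIES (0 IMPLIES 0)) XOR ((0 OR NOT 0) OR NOT 0)) -> 0
  row 2 [0000010]: (((NOT 1 OR 0) IMPLIES (1 IMPLIES 0)) XOR ((0 OR NOT 0) OR NOT 1)) -> 0
  row 3 [0000011]: (((NOT 1 OR 0) IMPLIES (1 IMPLIES 0)) XOR ((0 OR NOT 0) OR NOT 1)) -> 0
  row 4 [0000100]: (((NOT 0 OR 0) IMPLIES (0 IMPLIES 1)) XOR ((0 OR NOT 0) OR NOT 0)) -> 0
  (every remaining row is evaluated the same way; all 128 results are listed next)
Full result column, 8 rows per line (x1,x2,x3,x4 fixed per line; x5,x6,x7 runs 000..111 left to right):
  rows 0-7 [x1,x2,x3,x4=0000]: 00000000  (ones: 0)
  rows 8-15 [x1,x2,x3,x4=0001]: 00000000  (ones: 0)
  rows 16-23 [x1,x2,x3,x4=0010]: 00000000  (ones: 0)
  rows 24-31 [x1,x2,x3,x4=0011]: 00000000  (ones: 0)
  rows 32-39 [x1,x2,x3,x4=0100]: 00000000  (ones: 0)
  rows 40-47 [x1,x2,x3,x4=0101]: 00000000  (ones: 0)
  rows 48-55 [x1,x2,x3,x4=0110]: 00000000  (ones: 0)
  rows 56-63 [x1,x2,x3,x4=0111]: 00000000  (ones: 0)
  rows 64-71 [x1,x2,x3,x4=1000]: 00000011  (ones: 2)
  rows 72-79 [x1,x2,x3,x4=1001]: 00110000  (ones: 2)
  rows 80-87 [x1,x2,x3,x4=1010]: 00000011  (ones: 2)
  rows 88-95 [x1,x2,x3,x4=1011]: 00110000  (ones: 2)
  rows 96-103 [x1,x2,x3,x4=1100]: 00000011  (ones: 2)
  rows 104-111 [x1,x2,x3,x4=1101]: 00110000  (ones: 2)
  rows 112-119 [x1,x2,x3,x4=1110]: 00000011  (ones: 2)
  rows 120-127 [x1,x2,x3,x4=1111]: 00110000  (ones: 2)
Count of 1-rows = 0+0+0+0+0+0+0+0+2+2+2+2+2+2+2+2 = 16

16


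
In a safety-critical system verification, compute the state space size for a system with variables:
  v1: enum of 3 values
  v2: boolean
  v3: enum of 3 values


State space = product of domain sizes of all variables.
Domain sizes:
  v1 (enum of 3 values): 3
  v2 (boolean): 2
  v3 (enum of 3 values): 3
Product = 3 * 2 * 3 = 18

18


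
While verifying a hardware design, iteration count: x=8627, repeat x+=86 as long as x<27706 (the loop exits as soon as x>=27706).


Step 1: x goes from 8627 toward 27706 by 86; the body runs while x<27706, so iterations = ceil((bound-start)/step)
Step 2: Distance=19079
Step 3: ceil(19079/86)=222

222


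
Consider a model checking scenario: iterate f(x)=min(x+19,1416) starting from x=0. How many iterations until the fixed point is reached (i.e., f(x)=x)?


Step 1: x=0, cap=1416, increment=19
Step 2: x grows by 19 each step until capped at 1416; fixed point is x=1416
Step 3: iterations = ceil(1416/19) = 75

75


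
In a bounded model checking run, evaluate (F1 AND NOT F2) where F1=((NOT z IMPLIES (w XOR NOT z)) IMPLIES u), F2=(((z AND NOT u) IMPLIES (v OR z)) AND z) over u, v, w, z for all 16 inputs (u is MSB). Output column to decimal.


F1 = ((NOT z IMPLIES (w XOR NOT z)) IMPLIES u)
F2 = (((z AND NOT u) IMPLIES (v OR z)) AND z)
Counterexample to F1=>F2 is where F1=1 and F2=0.
Evaluate each row (bits = u,v,w,z, MSB first):
  row 0 [0000]: F1=0 F2=0 -> F1&~F2 -> 0
  row 1 [0001]: F1=0 F2=1 -> F1&~F2 -> 0
  row 2 [0010]: F1=1 F2=0 -> F1&~F2 -> 1
  row 3 [0011]: F1=0 F2=1 -> F1&~F2 -> 0
  row 4 [0100]: F1=0 F2=0 -> F1&~F2 -> 0
  row 5 [0101]: F1=0 F2=1 -> F1&~F2 -> 0
  row 6 [0110]: F1=1 F2=0 -> F1&~F2 -> 1
  row 7 [0111]: F1=0 F2=1 -> F1&~F2 -> 0
  row 8 [1000]: F1=1 F2=0 -> F1&~F2 -> 1
  row 9 [1001]: F1=1 F2=1 -> F1&~F2 -> 0
  row 10 [1010]: F1=1 F2=0 -> F1&~F2 -> 1
  row 11 [1011]: F1=1 F2=1 -> F1&~F2 -> 0
  row 12 [1100]: F1=1 F2=0 -> F1&~F2 -> 1
  row 13 [1101]: F1=1 F2=1 -> F1&~F2 -> 0
  row 14 [1110]: F1=1 F2=0 -> F1&~F2 -> 1
  row 15 [1111]: F1=1 F2=1 -> F1&~F2 -> 0
Full result column, 4 rows per line (u,v fixed per line; w,z runs 00..11 left to right):
  rows 0-3 [u,v=00]: 0010  = hex 2
  rows 4-7 [u,v=01]: 0010  = hex 2
  rows 8-11 [u,v=10]: 1010  = hex A
  rows 12-15 [u,v=11]: 1010  = hex A
Counterexample vector (row 0 .. row 15) = 0010001010101010
Output column grouped in 4s = 0010 0010 1010 1010 = 0x22AA
Convert to decimal digit by digit (value = value*16 + digit):
  2 -> 2
  2*16 + 2 = 34
  34*16 + 10 (A) = 554
  554*16 + 10 (A) = 8874
Decimal = 8874

8874


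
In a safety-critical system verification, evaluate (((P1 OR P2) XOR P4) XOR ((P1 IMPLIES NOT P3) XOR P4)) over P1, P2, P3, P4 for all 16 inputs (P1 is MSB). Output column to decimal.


Formula: (((P1 OR P2) XOR P4) XOR ((P1 IMPLIES NOT P3) XOR P4)) over P1, P2, P3, P4 (16 rows)
Evaluate each row (bits = P1,P2,P3,P4, MSB first):
  row 0 [0000]: (((0 OR 0) XOR 0) XOR ((0 IMPLIES NOT 0) XOR 0)) -> 1
  row 1 [0001]: (((0 OR 0) XOR 1) XOR ((0 IMPLIES NOT 0) XOR 1)) -> 1
  row 2 [0010]: (((0 OR 0) XOR 0) XOR ((0 IMPLIES NOT 1) XOR 0)) -> 1
  row 3 [0011]: (((0 OR 0) XOR 1) XOR ((0 IMPLIES NOT 1) XOR 1)) -> 1
  row 4 [0100]: (((0 OR 1) XOR 0) XOR ((0 IMPLIES NOT 0) XOR 0)) -> 0
  row 5 [0101]: (((0 OR 1) XOR 1) XOR ((0 IMPLIES NOT 0) XOR 1)) -> 0
  row 6 [0110]: (((0 OR 1) XOR 0) XOR ((0 IMPLIES NOT 1) XOR 0)) -> 0
  row 7 [0111]: (((0 OR 1) XOR 1) XOR ((0 IMPLIES NOT 1) XOR 1)) -> 0
  row 8 [1000]: (((1 OR 0) XOR 0) XOR ((1 IMPLIES NOT 0) XOR 0)) -> 0
  row 9 [1001]: (((1 OR 0) XOR 1) XOR ((1 IMPLIES NOT 0) XOR 1)) -> 0
  row 10 [1010]: (((1 OR 0) XOR 0) XOR ((1 IMPLIES NOT 1) XOR 0)) -> 1
  row 11 [1011]: (((1 OR 0) XOR 1) XOR ((1 IMPLIES NOT 1) XOR 1)) -> 1
  row 12 [1100]: (((1 OR 1) XOR 0) XOR ((1 IMPLIES NOT 0) XOR 0)) -> 0
  row 13 [1101]: (((1 OR 1) XOR 1) XOR ((1 IMPLIES NOT 0) XOR 1)) -> 0
  row 14 [1110]: (((1 OR 1) XOR 0) XOR ((1 IMPLIES NOT 1) XOR 0)) -> 1
  row 15 [1111]: (((1 OR 1) XOR 1) XOR ((1 IMPLIES NOT 1) XOR 1)) -> 1
Full result column, 4 rows per line (P1,P2 fixed per line; P3,P4 runs 00..11 left to right):
  rows 0-3 [P1,P2=00]: 1111  = hex F
  rows 4-7 [P1,P2=01]: 0000  = hex 0
  rows 8-11 [P1,P2=10]: 0011  = hex 3
  rows 12-15 [P1,P2=11]: 0011  = hex 3
Output column (row 0 .. row 15) = 1111000000110011
Output column grouped in 4s = 1111 0000 0011 0011 = 0xF033
Convert to decimal digit by digit (value = value*16 + digit):
  F -> 15
  15*16 + 0 = 240
  240*16 + 3 = 3843
  3843*16 + 3 = 61491
Decimal = 61491

61491


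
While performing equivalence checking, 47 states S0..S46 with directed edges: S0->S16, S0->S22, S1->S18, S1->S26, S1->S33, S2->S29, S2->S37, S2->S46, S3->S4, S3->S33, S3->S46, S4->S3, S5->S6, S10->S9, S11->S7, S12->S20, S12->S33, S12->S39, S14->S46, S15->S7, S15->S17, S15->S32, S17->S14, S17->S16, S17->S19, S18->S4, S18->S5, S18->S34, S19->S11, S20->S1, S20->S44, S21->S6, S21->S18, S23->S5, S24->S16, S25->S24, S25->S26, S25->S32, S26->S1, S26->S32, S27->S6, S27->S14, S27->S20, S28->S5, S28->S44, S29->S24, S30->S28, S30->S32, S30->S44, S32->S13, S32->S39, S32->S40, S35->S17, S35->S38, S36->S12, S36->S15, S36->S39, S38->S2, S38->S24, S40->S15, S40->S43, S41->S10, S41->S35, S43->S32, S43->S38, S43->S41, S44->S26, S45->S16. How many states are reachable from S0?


BFS from S0:
  layer 0: {S0}
  layer 1: {S16, S22}
Reachable set: {S0, S16, S22}
Count = 3

3


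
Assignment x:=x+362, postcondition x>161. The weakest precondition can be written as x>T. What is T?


Formula: wp(x:=E, P) = P[E/x] (substitute E for x in postcondition)
Step 1: Postcondition: x>161
Step 2: Substitute x+362 for x: x+362>161
Step 3: Solve for x: x > 161-362 = -201

-201


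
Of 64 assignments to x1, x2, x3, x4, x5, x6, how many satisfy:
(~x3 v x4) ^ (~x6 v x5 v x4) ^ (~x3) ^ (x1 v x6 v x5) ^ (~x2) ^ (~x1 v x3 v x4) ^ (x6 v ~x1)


CNF with 7 clauses over 6 vars (64 assignments).
An assignment satisfies CNF iff every clause has >=1 true literal.
Check each row (bits = x1,x2,x3,x4,x5,x6; clause T/F shown):
  row 0 [000000]: clauses=TTTFTTT -> 0
  row 1 [000001]: clauses=TFTTTTT -> 0
  row 2 [000010]: clauses=TTTTTTT -> 1
  row 3 [000011]: clauses=TTTTTTT -> 1
  row 4 [000100]: clauses=TTTFTTT -> 0
  (every remaining row is evaluated the same way; all 64 results are listed next)
Full result column, 8 rows per line (x1,x2,x3 fixed per line; x4,x5,x6 runs 000..111 left to right):
  rows 0-7 [x1,x2,x3=000]: 00110111  (ones: 5)
  rows 8-15 [x1,x2,x3=001]: 00000000  (ones: 0)
  rows 16-23 [x1,x2,x3=010]: 00000000  (ones: 0)
  rows 24-31 [x1,x2,x3=011]: 00000000  (ones: 0)
  rows 32-39 [x1,x2,x3=100]: 00000101  (ones: 2)
  rows 40-47 [x1,x2,x3=101]: 00000000  (ones: 0)
  rows 48-55 [x1,x2,x3=110]: 00000000  (ones: 0)
  rows 56-63 [x1,x2,x3=111]: 00000000  (ones: 0)
Satisfying assignments = 5+0+0+0+2+0+0+0 = 7

7


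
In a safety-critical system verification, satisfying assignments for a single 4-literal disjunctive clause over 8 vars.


Step 1: Total=2^8=256
Step 2: Unsat when all 4 false: 2^4=16
Step 3: Sat=256-16=240

240


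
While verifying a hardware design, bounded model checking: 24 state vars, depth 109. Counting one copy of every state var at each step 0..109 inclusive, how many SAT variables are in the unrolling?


BMC unrolls to depth k, creating one copy of each state var for steps 0..k.
Step count = 109 + 1 = 110 (steps 0 through 109)
Vars per step = 24
Total = 24 * 110 = 2640

2640


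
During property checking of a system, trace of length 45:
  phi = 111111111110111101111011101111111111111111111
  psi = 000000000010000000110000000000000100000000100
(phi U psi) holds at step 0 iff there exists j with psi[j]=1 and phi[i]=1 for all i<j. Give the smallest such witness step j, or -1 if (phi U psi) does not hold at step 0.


(phi U psi) at 0: need smallest j with psi[j]=1 and phi[i]=1 for all i in [0,j).
Scan from step 0:
  step 0: phi=1, psi=0 -> continue
  step 1: phi=1, psi=0 -> continue
  step 2: phi=1, psi=0 -> continue
  step 3: phi=1, psi=0 -> continue
  step 10: psi=1 and phi held for [0,10) -> witness found
Witness step = 10

10


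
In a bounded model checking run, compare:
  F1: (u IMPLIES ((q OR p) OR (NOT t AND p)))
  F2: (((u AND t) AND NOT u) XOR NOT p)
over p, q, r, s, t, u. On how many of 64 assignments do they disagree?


F1 = (u IMPLIES ((q OR p) OR (NOT t AND p)))
F2 = (((u AND t) AND NOT u) XOR NOT p)
Evaluate both on each of 64 rows (bits = p,q,r,s,t,u):
  row 0 [000000]: F1=1 F2=1 -> 0
  row 1 [000001]: F1=0 F2=1 (differ) -> 1
  row 2 [000010]: F1=1 F2=1 -> 0
  row 3 [000011]: F1=0 F2=1 (differ) -> 1
  row 4 [000100]: F1=1 F2=1 -> 0
  (every remaining row is evaluated the same way; all 64 results are listed next)
Full result column, 8 rows per line (p,q,r fixed per line; s,t,u runs 000..111 left to right):
  rows 0-7 [p,q,r=000]: 01010101  (ones: 4)
  rows 8-15 [p,q,r=001]: 01010101  (ones: 4)
  rows 16-23 [p,q,r=010]: 00000000  (ones: 0)
  rows 24-31 [p,q,r=011]: 00000000  (ones: 0)
  rows 32-39 [p,q,r=100]: 11111111  (ones: 8)
  rows 40-47 [p,q,r=101]: 11111111  (ones: 8)
  rows 48-55 [p,q,r=110]: 11111111  (ones: 8)
  rows 56-63 [p,q,r=111]: 11111111  (ones: 8)
Disagreements = 4+4+0+0+8+8+8+8 = 40

40


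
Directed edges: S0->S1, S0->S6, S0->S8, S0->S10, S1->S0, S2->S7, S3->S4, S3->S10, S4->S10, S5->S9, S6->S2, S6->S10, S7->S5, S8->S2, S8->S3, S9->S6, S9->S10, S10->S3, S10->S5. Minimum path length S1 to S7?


BFS layer-by-layer from S1:
  dist 0: {S1}
  dist 1: {S0}
  dist 2: {S6, S8, S10}
  dist 3: {S2, S3, S5}
  dist 4: {S4, S7, S9}
  -> S7 reached at distance 4
Shortest path length = 4

4


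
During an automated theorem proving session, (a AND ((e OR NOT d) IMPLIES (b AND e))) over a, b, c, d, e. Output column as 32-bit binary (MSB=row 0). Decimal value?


Formula: (a AND ((e OR NOT d) IMPLIES (b AND e))) over a, b, c, d, e (32 rows)
Evaluate each row (bits = a,b,c,d,e, MSB first):
  row 0 [00000]: (0 AND ((0 OR NOT 0) IMPLIES (0 AND 0))) -> 0
  row 1 [00001]: (0 AND ((1 OR NOT 0) IMPLIES (0 AND 1))) -> 0
  row 2 [00010]: (0 AND ((0 OR NOT 1) IMPLIES (0 AND 0))) -> 0
  row 3 [00011]: (0 AND ((1 OR NOT 1) IMPLIES (0 AND 1))) -> 0
  row 4 [00100]: (0 AND ((0 OR NOT 0) IMPLIES (0 AND 0))) -> 0
  row 5 [00101]: (0 AND ((1 OR NOT 0) IMPLIES (0 AND 1))) -> 0
  row 6 [00110]: (0 AND ((0 OR NOT 1) IMPLIES (0 AND 0))) -> 0
  row 7 [00111]: (0 AND ((1 OR NOT 1) IMPLIES (0 AND 1))) -> 0
  row 8 [01000]: (0 AND ((0 OR NOT 0) IMPLIES (1 AND 0))) -> 0
  row 9 [01001]: (0 AND ((1 OR NOT 0) IMPLIES (1 AND 1))) -> 0
  row 10 [01010]: (0 AND ((0 OR NOT 1) IMPLIES (1 AND 0))) -> 0
  row 11 [01011]: (0 AND ((1 OR NOT 1) IMPLIES (1 AND 1))) -> 0
  row 12 [01100]: (0 AND ((0 OR NOT 0) IMPLIES (1 AND 0))) -> 0
  row 13 [01101]: (0 AND ((1 OR NOT 0) IMPLIES (1 AND 1))) -> 0
  row 14 [01110]: (0 AND ((0 OR NOT 1) IMPLIES (1 AND 0))) -> 0
  row 15 [01111]: (0 AND ((1 OR NOT 1) IMPLIES (1 AND 1))) -> 0
  row 16 [10000]: (1 AND ((0 OR NOT 0) IMPLIES (0 AND 0))) -> 0
  row 17 [10001]: (1 AND ((1 OR NOT 0) IMPLIES (0 AND 1))) -> 0
  row 18 [10010]: (1 AND ((0 OR NOT 1) IMPLIES (0 AND 0))) -> 1
  row 19 [10011]: (1 AND ((1 OR NOT 1) IMPLIES (0 AND 1))) -> 0
  row 20 [10100]: (1 AND ((0 OR NOT 0) IMPLIES (0 AND 0))) -> 0
  row 21 [10101]: (1 AND ((1 OR NOT 0) IMPLIES (0 AND 1))) -> 0
  row 22 [10110]: (1 AND ((0 OR NOT 1) IMPLIES (0 AND 0))) -> 1
  row 23 [10111]: (1 AND ((1 OR NOT 1) IMPLIES (0 AND 1))) -> 0
  row 24 [11000]: (1 AND ((0 OR NOT 0) IMPLIES (1 AND 0))) -> 0
  row 25 [11001]: (1 AND ((1 OR NOT 0) IMPLIES (1 AND 1))) -> 1
  row 26 [11010]: (1 AND ((0 OR NOT 1) IMPLIES (1 AND 0))) -> 1
  row 27 [11011]: (1 AND ((1 OR NOT 1) IMPLIES (1 AND 1))) -> 1
  row 28 [11100]: (1 AND ((0 OR NOT 0) IMPLIES (1 AND 0))) -> 0
  row 29 [11101]: (1 AND ((1 OR NOT 0) IMPLIES (1 AND 1))) -> 1
  row 30 [11110]: (1 AND ((0 OR NOT 1) IMPLIES (1 AND 0))) -> 1
  row 31 [11111]: (1 AND ((1 OR NOT 1) IMPLIES (1 AND 1))) -> 1
Full result column, 4 rows per line (a,b,c fixed per line; d,e runs 00..11 left to right):
  rows 0-3 [a,b,c=000]: 0000  = hex 0
  rows 4-7 [a,b,c=001]: 0000  = hex 0
  rows 8-11 [a,b,c=010]: 0000  = hex 0
  rows 12-15 [a,b,c=011]: 0000  = hex 0
  rows 16-19 [a,b,c=100]: 0010  = hex 2
  rows 20-23 [a,b,c=101]: 0010  = hex 2
  rows 24-27 [a,b,c=110]: 0111  = hex 7
  rows 28-31 [a,b,c=111]: 0111  = hex 7
Output column (row 0 .. row 31) = 00000000000000000010001001110111
Output column grouped in 4s = 0000 0000 0000 0000 0010 0010 0111 0111 = 0x00002277
Convert to decimal digit by digit (value = value*16 + digit):
  0 -> 0
  0*16 + 0 = 0
  0*16 + 0 = 0
  0*16 + 0 = 0
  0*16 + 2 = 2
  2*16 + 2 = 34
  34*16 + 7 = 551
  551*16 + 7 = 8823
Decimal = 8823

8823


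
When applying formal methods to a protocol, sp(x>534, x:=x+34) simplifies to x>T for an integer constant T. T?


Formula: sp(P, x:=E) = exists old_x. (x = E[old_x/x]) AND P[old_x/x] (old_x is the value of x before the assignment; eliminate old_x by solving x = E[old_x/x] for old_x)
Step 1: Precondition P: x>534, i.e. old_x > 534
Step 2: Assignment gives x = old_x + 34, so old_x = x - 34
Step 3: Substitute into P: x - 34 > 534
Step 4: Simplify: x > 534+34 = 568

568


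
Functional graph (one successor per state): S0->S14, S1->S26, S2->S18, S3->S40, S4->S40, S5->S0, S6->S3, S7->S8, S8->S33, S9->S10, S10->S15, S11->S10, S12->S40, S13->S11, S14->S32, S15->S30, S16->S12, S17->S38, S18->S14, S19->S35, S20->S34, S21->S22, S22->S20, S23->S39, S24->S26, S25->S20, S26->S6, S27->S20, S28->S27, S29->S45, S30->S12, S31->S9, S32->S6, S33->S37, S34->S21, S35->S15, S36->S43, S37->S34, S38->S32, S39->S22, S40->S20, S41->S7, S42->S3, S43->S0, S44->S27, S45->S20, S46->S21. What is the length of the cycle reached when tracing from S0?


Trace from S0 until a state repeats:
  S0 -> S14 -> S32 -> S6 -> S3 -> S40 -> S20 -> S34 -> S21 -> S22 -> S20
S20 first seen at step 6, revisited at step 10.
Cycle length = 10 - 6 = 4

4


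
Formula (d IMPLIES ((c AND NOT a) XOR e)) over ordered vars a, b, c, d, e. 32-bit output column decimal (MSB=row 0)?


Formula: (d IMPLIES ((c AND NOT a) XOR e)) over a, b, c, d, e (32 rows)
Evaluate each row (bits = a,b,c,d,e, MSB first):
  row 0 [00000]: (0 IMPLIES ((0 AND NOT 0) XOR 0)) -> 1
  row 1 [00001]: (0 IMPLIES ((0 AND NOT 0) XOR 1)) -> 1
  row 2 [00010]: (1 IMPLIES ((0 AND NOT 0) XOR 0)) -> 0
  row 3 [00011]: (1 IMPLIES ((0 AND NOT 0) XOR 1)) -> 1
  row 4 [00100]: (0 IMPLIES ((1 AND NOT 0) XOR 0)) -> 1
  row 5 [00101]: (0 IMPLIES ((1 AND NOT 0) XOR 1)) -> 1
  row 6 [00110]: (1 IMPLIES ((1 AND NOT 0) XOR 0)) -> 1
  row 7 [00111]: (1 IMPLIES ((1 AND NOT 0) XOR 1)) -> 0
  row 8 [01000]: (0 IMPLIES ((0 AND NOT 0) XOR 0)) -> 1
  row 9 [01001]: (0 IMPLIES ((0 AND NOT 0) XOR 1)) -> 1
  row 10 [01010]: (1 IMPLIES ((0 AND NOT 0) XOR 0)) -> 0
  row 11 [01011]: (1 IMPLIES ((0 AND NOT 0) XOR 1)) -> 1
  row 12 [01100]: (0 IMPLIES ((1 AND NOT 0) XOR 0)) -> 1
  row 13 [01101]: (0 IMPLIES ((1 AND NOT 0) XOR 1)) -> 1
  row 14 [01110]: (1 IMPLIES ((1 AND NOT 0) XOR 0)) -> 1
  row 15 [01111]: (1 IMPLIES ((1 AND NOT 0) XOR 1)) -> 0
  row 16 [10000]: (0 IMPLIES ((0 AND NOT 1) XOR 0)) -> 1
  row 17 [10001]: (0 IMPLIES ((0 AND NOT 1) XOR 1)) -> 1
  row 18 [10010]: (1 IMPLIES ((0 AND NOT 1) XOR 0)) -> 0
  row 19 [10011]: (1 IMPLIES ((0 AND NOT 1) XOR 1)) -> 1
  row 20 [10100]: (0 IMPLIES ((1 AND NOT 1) XOR 0)) -> 1
  row 21 [10101]: (0 IMPLIES ((1 AND NOT 1) XOR 1)) -> 1
  row 22 [10110]: (1 IMPLIES ((1 AND NOT 1) XOR 0)) -> 0
  row 23 [10111]: (1 IMPLIES ((1 AND NOT 1) XOR 1)) -> 1
  row 24 [11000]: (0 IMPLIES ((0 AND NOT 1) XOR 0)) -> 1
  row 25 [11001]: (0 IMPLIES ((0 AND NOT 1) XOR 1)) -> 1
  row 26 [11010]: (1 IMPLIES ((0 AND NOT 1) XOR 0)) -> 0
  row 27 [11011]: (1 IMPLIES ((0 AND NOT 1) XOR 1)) -> 1
  row 28 [11100]: (0 IMPLIES ((1 AND NOT 1) XOR 0)) -> 1
  row 29 [11101]: (0 IMPLIES ((1 AND NOT 1) XOR 1)) -> 1
  row 30 [11110]: (1 IMPLIES ((1 AND NOT 1) XOR 0)) -> 0
  row 31 [11111]: (1 IMPLIES ((1 AND NOT 1) XOR 1)) -> 1
Full result column, 4 rows per line (a,b,c fixed per line; d,e runs 00..11 left to right):
  rows 0-3 [a,b,c=000]: 1101  = hex D
  rows 4-7 [a,b,c=001]: 1110  = hex E
  rows 8-11 [a,b,c=010]: 1101  = hex D
  rows 12-15 [a,b,c=011]: 1110  = hex E
  rows 16-19 [a,b,c=100]: 1101  = hex D
  rows 20-23 [a,b,c=101]: 1101  = hex D
  rows 24-27 [a,b,c=110]: 1101  = hex D
  rows 28-31 [a,b,c=111]: 1101  = hex D
Output column (row 0 .. row 31) = 11011110110111101101110111011101
Output column grouped in 4s = 1101 1110 1101 1110 1101 1101 1101 1101 = 0xDEDEDDDD
Convert to decimal digit by digit (value = value*16 + digit):
  D -> 13
  13*16 + 14 (E) = 222
  222*16 + 13 (D) = 3565
  3565*16 + 14 (E) = 57054
  57054*16 + 13 (D) = 912877
  912877*16 + 13 (D) = 14606045
  14606045*16 + 13 (D) = 233696733
  233696733*16 + 13 (D) = 3739147741
Decimal = 3739147741

3739147741


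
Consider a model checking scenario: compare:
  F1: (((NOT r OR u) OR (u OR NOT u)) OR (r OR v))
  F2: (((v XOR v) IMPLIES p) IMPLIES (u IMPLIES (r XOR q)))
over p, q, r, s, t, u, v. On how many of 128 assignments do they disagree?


F1 = (((NOT r OR u) OR (u OR NOT u)) OR (r OR v))
F2 = (((v XOR v) IMPLIES p) IMPLIES (u IMPLIES (r XOR q)))
Evaluate both on each of 128 rows (bits = p,q,r,s,t,u,v):
  row 0 [0000000]: F1=1 F2=1 -> 0
  row 1 [0000001]: F1=1 F2=1 -> 0
  row 2 [0000010]: F1=1 F2=0 (differ) -> 1
  row 3 [0000011]: F1=1 F2=0 (differ) -> 1
  row 4 [0000100]: F1=1 F2=1 -> 0
  (every remaining row is evaluated the same way; all 128 results are listed next)
Full result column, 8 rows per line (p,q,r,s fixed per line; t,u,v runs 000..111 left to right):
  rows 0-7 [p,q,r,s=0000]: 00110011  (ones: 4)
  rows 8-15 [p,q,r,s=0001]: 00110011  (ones: 4)
  rows 16-23 [p,q,r,s=0010]: 00000000  (ones: 0)
  rows 24-31 [p,q,r,s=0011]: 00000000  (ones: 0)
  rows 32-39 [p,q,r,s=0100]: 00000000  (ones: 0)
  rows 40-47 [p,q,r,s=0101]: 00000000  (ones: 0)
  rows 48-55 [p,q,r,s=0110]: 00110011  (ones: 4)
  rows 56-63 [p,q,r,s=0111]: 00110011  (ones: 4)
  rows 64-71 [p,q,r,s=1000]: 00110011  (ones: 4)
  rows 72-79 [p,q,r,s=1001]: 00110011  (ones: 4)
  rows 80-87 [p,q,r,s=1010]: 00000000  (ones: 0)
  rows 88-95 [p,q,r,s=1011]: 00000000  (ones: 0)
  rows 96-103 [p,q,r,s=1100]: 00000000  (ones: 0)
  rows 104-111 [p,q,r,s=1101]: 00000000  (ones: 0)
  rows 112-119 [p,q,r,s=1110]: 00110011  (ones: 4)
  rows 120-127 [p,q,r,s=1111]: 00110011  (ones: 4)
Disagreements = 4+4+0+0+0+0+4+4+4+4+0+0+0+0+4+4 = 32

32


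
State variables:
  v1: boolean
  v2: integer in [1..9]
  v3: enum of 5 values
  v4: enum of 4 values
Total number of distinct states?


State space = product of domain sizes of all variables.
Domain sizes:
  v1 (boolean): 2
  v2 (integer in [1..9]): 9
  v3 (enum of 5 values): 5
  v4 (enum of 4 values): 4
Product = 2 * 9 * 5 * 4 = 360

360


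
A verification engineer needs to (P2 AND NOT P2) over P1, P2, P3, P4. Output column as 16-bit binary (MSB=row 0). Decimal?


Formula: (P2 AND NOT P2) over P1, P2, P3, P4 (16 rows)
Evaluate each row (bits = P1,P2,P3,P4, MSB first):
  row 0 [0000]: (0 AND NOT 0) -> 0
  row 1 [0001]: (0 AND NOT 0) -> 0
  row 2 [0010]: (0 AND NOT 0) -> 0
  row 3 [0011]: (0 AND NOT 0) -> 0
  row 4 [0100]: (1 AND NOT 1) -> 0
  row 5 [0101]: (1 AND NOT 1) -> 0
  row 6 [0110]: (1 AND NOT 1) -> 0
  row 7 [0111]: (1 AND NOT 1) -> 0
  row 8 [1000]: (0 AND NOT 0) -> 0
  row 9 [1001]: (0 AND NOT 0) -> 0
  row 10 [1010]: (0 AND NOT 0) -> 0
  row 11 [1011]: (0 AND NOT 0) -> 0
  row 12 [1100]: (1 AND NOT 1) -> 0
  row 13 [1101]: (1 AND NOT 1) -> 0
  row 14 [1110]: (1 AND NOT 1) -> 0
  row 15 [1111]: (1 AND NOT 1) -> 0
Full result column, 4 rows per line (P1,P2 fixed per line; P3,P4 runs 00..11 left to right):
  rows 0-3 [P1,P2=00]: 0000  = hex 0
  rows 4-7 [P1,P2=01]: 0000  = hex 0
  rows 8-11 [P1,P2=10]: 0000  = hex 0
  rows 12-15 [P1,P2=11]: 0000  = hex 0
Output column (row 0 .. row 15) = 0000000000000000
Output column grouped in 4s = 0000 0000 0000 0000 = 0x0000
Convert to decimal digit by digit (value = value*16 + digit):
  0 -> 0
  0*16 + 0 = 0
  0*16 + 0 = 0
  0*16 + 0 = 0
Decimal = 0

0


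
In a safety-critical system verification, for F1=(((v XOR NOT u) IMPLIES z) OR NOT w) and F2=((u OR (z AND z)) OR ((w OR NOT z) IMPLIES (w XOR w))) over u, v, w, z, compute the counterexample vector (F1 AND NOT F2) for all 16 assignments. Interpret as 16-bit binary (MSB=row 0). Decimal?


F1 = (((v XOR NOT u) IMPLIES z) OR NOT w)
F2 = ((u OR (z AND z)) OR ((w OR NOT z) IMPLIES (w XOR w)))
Counterexample to F1=>F2 is where F1=1 and F2=0.
Evaluate each row (bits = u,v,w,z, MSB first):
  row 0 [0000]: F1=1 F2=0 -> F1&~F2 -> 1
  row 1 [0001]: F1=1 F2=1 -> F1&~F2 -> 0
  row 2 [0010]: F1=0 F2=0 -> F1&~F2 -> 0
  row 3 [0011]: F1=1 F2=1 -> F1&~F2 -> 0
  row 4 [0100]: F1=1 F2=0 -> F1&~F2 -> 1
  row 5 [0101]: F1=1 F2=1 -> F1&~F2 -> 0
  row 6 [0110]: F1=1 F2=0 -> F1&~F2 -> 1
  row 7 [0111]: F1=1 F2=1 -> F1&~F2 -> 0
  row 8 [1000]: F1=1 F2=1 -> F1&~F2 -> 0
  row 9 [1001]: F1=1 F2=1 -> F1&~F2 -> 0
  row 10 [1010]: F1=1 F2=1 -> F1&~F2 -> 0
  row 11 [1011]: F1=1 F2=1 -> F1&~F2 -> 0
  row 12 [1100]: F1=1 F2=1 -> F1&~F2 -> 0
  row 13 [1101]: F1=1 F2=1 -> F1&~F2 -> 0
  row 14 [1110]: F1=0 F2=1 -> F1&~F2 -> 0
  row 15 [1111]: F1=1 F2=1 -> F1&~F2 -> 0
Full result column, 4 rows per line (u,v fixed per line; w,z runs 00..11 left to right):
  rows 0-3 [u,v=00]: 1000  = hex 8
  rows 4-7 [u,v=01]: 1010  = hex A
  rows 8-11 [u,v=10]: 0000  = hex 0
  rows 12-15 [u,v=11]: 0000  = hex 0
Counterexample vector (row 0 .. row 15) = 1000101000000000
Output column grouped in 4s = 1000 1010 0000 0000 = 0x8A00
Convert to decimal digit by digit (value = value*16 + digit):
  8 -> 8
  8*16 + 10 (A) = 138
  138*16 + 0 = 2208
  2208*16 + 0 = 35328
Decimal = 35328

35328
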